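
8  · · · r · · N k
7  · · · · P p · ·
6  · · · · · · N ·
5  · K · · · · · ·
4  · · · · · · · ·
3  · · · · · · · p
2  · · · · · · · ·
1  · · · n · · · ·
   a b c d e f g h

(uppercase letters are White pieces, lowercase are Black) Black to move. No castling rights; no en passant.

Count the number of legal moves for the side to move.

Black to move; king on h8.
In check: yes, from the white knight on g6.
Legal moves: Kxg8, Kh7, Kg7, fxg6.
Count: 4.

4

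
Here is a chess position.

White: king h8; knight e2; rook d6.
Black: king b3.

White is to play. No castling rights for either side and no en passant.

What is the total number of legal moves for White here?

White to move; king on h8.
In check: no.
Legal moves: Kg8, Kh7, Kg7, Rd8, Rd7, Rh6, Rg6, Rf6, Re6, Rc6, Rb6+, Ra6, Rd5, Rd4, Rd3+, Rd2, Rd1, Nf4, Nd4+, Ng3, Nc3, Ng1, Nc1+.
Count: 23.

23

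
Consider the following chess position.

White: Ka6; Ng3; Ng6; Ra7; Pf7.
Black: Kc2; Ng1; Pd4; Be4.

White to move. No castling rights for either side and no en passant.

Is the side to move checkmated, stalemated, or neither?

White to move; white king on a6.
In check: no.
Legal moves for White include: Ra8, Re7, Rd7, Rc7+, Rb7, Nh8, Nf8, Ne7, Ne5, Nh4, Nf4, Kb6, Kb5, Ka5, Nh5, Nf5, Nxe4, Ne2, ... (list truncated; more exist).
White has legal moves and is not in check → neither.

neither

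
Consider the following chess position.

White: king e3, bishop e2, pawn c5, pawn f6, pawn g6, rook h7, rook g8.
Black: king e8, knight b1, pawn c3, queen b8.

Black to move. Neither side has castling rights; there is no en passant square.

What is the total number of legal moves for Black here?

Black to move; king on e8.
In check: yes, from the white rook on g8.
Legal moves: none.
Count: 0.

0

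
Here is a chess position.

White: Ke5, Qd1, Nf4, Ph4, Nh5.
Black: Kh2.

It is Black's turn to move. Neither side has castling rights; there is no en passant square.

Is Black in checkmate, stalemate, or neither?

stalemate

Black to move; black king on h2.
In check: no.
King squares — g1: attacked by Qd1; h1: attacked by Qd1; g2: attacked by Nf4; g3: attacked by Nh5; h3: attacked by Nf4.
Legal moves for Black: none.
Not in check and no legal moves → stalemate.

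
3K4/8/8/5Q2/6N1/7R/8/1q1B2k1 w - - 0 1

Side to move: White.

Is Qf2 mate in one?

After Qf2: black king on g1; in check: yes, from the white queen on f2.
King squares — f1: attacked by Qf2; h1: attacked by Rh3; f2: attacked by Ng4; g2: attacked by Qf2; h2: attacked by Qf2.
Black has no legal moves → checkmate.

yes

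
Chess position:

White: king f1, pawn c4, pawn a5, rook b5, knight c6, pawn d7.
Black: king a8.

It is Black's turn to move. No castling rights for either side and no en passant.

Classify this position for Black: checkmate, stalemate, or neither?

stalemate

Black to move; black king on a8.
In check: no.
King squares — a7: attacked by Nc6; b7: attacked by Rb5; b8: attacked by Rb5.
Legal moves for Black: none.
Not in check and no legal moves → stalemate.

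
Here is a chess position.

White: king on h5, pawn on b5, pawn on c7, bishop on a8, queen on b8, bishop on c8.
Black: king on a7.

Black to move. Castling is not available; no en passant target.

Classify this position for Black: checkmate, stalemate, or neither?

checkmate

Black to move; black king on a7.
In check: yes, from the white queen on b8.
King squares — a6: attacked by Pb5; b6: attacked by Qb8; b7: attacked by Ba8; a8: attacked by Qb8; b8: attacked by Pc7.
Legal moves for Black: none.
In check with no legal moves → checkmate.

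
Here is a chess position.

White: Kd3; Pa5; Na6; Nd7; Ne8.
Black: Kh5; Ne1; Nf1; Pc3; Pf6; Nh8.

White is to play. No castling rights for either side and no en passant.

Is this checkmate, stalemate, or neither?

neither

White to move; white king on d3.
In check: yes, from the black knight on e1.
King squares — c2: attacked by Ne1; d2: attacked by Nf1; e2: available; c3: available; e3: attacked by Nf1; c4: available; d4: available; e4: available.
Legal moves for White: Ke4, Kd4, Kc4, Kxc3, Ke2.
White is in check but has 5 legal moves → neither.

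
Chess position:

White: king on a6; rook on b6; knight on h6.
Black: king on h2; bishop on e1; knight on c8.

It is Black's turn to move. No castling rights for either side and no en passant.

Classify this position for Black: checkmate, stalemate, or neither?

Black to move; black king on h2.
In check: no.
Legal moves for Black: Ne7, Na7, Nd6, Nxb6, Kh3, Kg3, Kg2, Kh1, Kg1, Ba5, Bh4, Bb4, Bg3, Bc3, Bf2, Bd2.
Black has 16 legal moves and is not in check → neither.

neither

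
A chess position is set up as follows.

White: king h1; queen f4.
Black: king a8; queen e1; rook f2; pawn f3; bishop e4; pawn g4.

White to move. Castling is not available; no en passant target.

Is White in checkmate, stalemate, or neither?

White to move; white king on h1.
In check: yes, from the black queen on e1.
King squares — g1: attacked by Qe1; g2: attacked by Rf2; h2: attacked by Rf2.
Legal moves for White: none.
In check with no legal moves → checkmate.

checkmate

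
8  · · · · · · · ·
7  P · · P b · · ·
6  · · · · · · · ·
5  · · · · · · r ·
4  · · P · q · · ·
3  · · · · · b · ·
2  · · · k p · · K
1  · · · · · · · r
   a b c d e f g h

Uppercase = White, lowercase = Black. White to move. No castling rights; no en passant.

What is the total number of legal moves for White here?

0

White to move; king on h2.
In check: yes, from the black rook on h1.
Legal moves: none.
Count: 0.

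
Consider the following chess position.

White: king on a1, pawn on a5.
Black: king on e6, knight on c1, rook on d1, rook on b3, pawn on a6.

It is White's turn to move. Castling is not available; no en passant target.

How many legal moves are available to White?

0

White to move; king on a1.
In check: no.
Legal moves: none.
Count: 0.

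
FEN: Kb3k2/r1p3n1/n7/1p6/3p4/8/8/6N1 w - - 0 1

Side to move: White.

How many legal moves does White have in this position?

0

White to move; king on a8.
In check: yes, from the black rook on a7.
Legal moves: none.
Count: 0.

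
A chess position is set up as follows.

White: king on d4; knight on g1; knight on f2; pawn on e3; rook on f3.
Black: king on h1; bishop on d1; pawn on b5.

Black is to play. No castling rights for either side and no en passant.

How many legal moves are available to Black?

Black to move; king on h1.
In check: yes, from the white knight on f2.
Legal moves: Kh2, Kg2, Kxg1.
Count: 3.

3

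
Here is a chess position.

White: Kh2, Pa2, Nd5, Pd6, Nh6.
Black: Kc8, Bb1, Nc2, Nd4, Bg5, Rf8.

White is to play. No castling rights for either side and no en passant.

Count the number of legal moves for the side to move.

20

White to move; king on h2.
In check: no.
Legal moves: Ng8, Nf7, Nf5, Ng4, Ne7+, Nc7, Nf6, Nb6+, Nf4, Nb4, Ne3, Nc3, Kh3, Kg3, Kg2, Kh1, Kg1, d7+, a3, a4.
Count: 20.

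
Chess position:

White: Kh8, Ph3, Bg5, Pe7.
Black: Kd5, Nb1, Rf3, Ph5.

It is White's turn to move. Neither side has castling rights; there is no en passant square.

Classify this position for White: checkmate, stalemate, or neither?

neither

White to move; white king on h8.
In check: no.
Legal moves for White: Kg8, Kh7, Kg7, Bh6, Bf6, Bh4, Bf4, Be3, Bd2, Bc1, e8=Q, e8=R, e8=B, e8=N, h4.
White has 15 legal moves and is not in check → neither.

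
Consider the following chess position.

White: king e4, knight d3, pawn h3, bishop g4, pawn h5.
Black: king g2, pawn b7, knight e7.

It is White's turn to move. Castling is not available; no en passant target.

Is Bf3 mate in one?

After Bf3: black king on g2; in check: yes, from the white bishop on f3.
Black has 5 legal replies: Kxh3, Kg3, Kh2, Kg1, Kf1.
In check but a legal move exists → not checkmate.

no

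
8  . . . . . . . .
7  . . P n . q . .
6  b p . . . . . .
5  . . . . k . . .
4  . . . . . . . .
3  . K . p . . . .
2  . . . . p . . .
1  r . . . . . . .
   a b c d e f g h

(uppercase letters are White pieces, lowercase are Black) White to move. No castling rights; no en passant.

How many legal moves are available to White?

White to move; king on b3.
In check: yes, from the black queen on f7.
Legal moves: Kb4, Kc3, Kb2.
Count: 3.

3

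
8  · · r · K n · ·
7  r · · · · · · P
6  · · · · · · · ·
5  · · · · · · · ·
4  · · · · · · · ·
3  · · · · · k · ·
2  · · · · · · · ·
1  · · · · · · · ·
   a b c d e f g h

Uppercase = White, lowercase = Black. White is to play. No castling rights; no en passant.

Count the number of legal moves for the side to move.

0

White to move; king on e8.
In check: yes, from the black rook on c8.
Legal moves: none.
Count: 0.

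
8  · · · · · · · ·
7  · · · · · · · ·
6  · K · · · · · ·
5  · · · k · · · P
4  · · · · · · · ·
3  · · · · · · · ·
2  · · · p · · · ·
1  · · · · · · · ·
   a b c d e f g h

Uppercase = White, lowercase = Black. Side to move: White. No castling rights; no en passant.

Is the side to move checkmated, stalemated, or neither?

White to move; white king on b6.
In check: no.
Legal moves for White: Kc7, Kb7, Ka7, Ka6, Kb5, Ka5, h6.
White has 7 legal moves and is not in check → neither.

neither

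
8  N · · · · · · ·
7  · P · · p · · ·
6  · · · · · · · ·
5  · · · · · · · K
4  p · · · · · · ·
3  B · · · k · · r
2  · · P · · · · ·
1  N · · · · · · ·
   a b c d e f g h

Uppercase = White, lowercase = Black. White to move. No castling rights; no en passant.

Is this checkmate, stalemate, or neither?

White to move; white king on h5.
In check: yes, from the black rook on h3.
Legal moves for White: Kg6, Kg5, Kg4.
White is in check but has 3 legal moves → neither.

neither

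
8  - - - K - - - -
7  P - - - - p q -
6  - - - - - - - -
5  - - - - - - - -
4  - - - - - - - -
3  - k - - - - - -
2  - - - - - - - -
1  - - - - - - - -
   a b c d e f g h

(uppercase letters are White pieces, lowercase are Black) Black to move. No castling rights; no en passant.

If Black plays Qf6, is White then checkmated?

After Qf6: white king on d8; in check: yes, from the black queen on f6.
White has 4 legal replies: Ke8, Kc8, Kd7, Kc7.
In check but a legal move exists → not checkmate.

no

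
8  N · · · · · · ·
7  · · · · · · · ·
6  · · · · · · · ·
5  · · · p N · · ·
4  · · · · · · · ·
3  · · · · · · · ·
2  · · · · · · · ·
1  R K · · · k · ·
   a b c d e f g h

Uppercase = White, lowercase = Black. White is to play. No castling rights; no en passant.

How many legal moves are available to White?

White to move; king on b1.
In check: no.
Legal moves: Nc7, Nb6, Nf7, Nd7, Ng6, Nc6, Ng4, Nc4, Nf3, Nd3, Kc2+, Kb2+, Ka2+, Kc1, Ra7, Ra6, Ra5, Ra4, Ra3, Ra2.
Count: 20.

20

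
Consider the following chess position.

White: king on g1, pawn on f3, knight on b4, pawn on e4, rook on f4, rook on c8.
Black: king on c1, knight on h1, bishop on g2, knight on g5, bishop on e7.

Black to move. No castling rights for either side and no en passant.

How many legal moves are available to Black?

5

Black to move; king on c1.
In check: yes, from the white rook on c8.
Legal moves: Kd2, Kb2, Kd1, Kb1, Bc5+.
Count: 5.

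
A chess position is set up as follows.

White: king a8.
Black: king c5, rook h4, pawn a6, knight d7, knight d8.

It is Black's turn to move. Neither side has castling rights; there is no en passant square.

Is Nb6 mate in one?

no

After Nb6: white king on a8; in check: yes, from the black knight on b6.
White has 2 legal replies: Kb8, Ka7.
In check but a legal move exists → not checkmate.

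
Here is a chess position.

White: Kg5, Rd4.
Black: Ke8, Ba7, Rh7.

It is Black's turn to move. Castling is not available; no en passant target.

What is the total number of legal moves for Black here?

20

Black to move; king on e8.
In check: no.
Legal moves: Kf8, Kf7, Ke7, Rh8, Rg7+, Rf7, Re7, Rd7, Rc7, Rb7, Rh6, Rh5+, Rh4, Rh3, Rh2, Rh1, Bb8, Bb6, Bc5, Bxd4.
Count: 20.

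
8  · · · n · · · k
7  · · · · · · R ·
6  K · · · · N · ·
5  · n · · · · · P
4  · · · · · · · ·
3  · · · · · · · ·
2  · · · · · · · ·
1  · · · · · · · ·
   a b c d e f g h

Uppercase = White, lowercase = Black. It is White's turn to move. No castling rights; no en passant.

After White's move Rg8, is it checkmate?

After Rg8: black king on h8; in check: yes, from the white rook on g8.
King squares — g7: attacked by Rg8; h7: attacked by Nf6; g8: attacked by Nf6.
Black has no legal moves → checkmate.

yes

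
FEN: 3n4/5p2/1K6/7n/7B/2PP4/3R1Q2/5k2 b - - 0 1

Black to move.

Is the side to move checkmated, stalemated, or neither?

checkmate

Black to move; black king on f1.
In check: yes, from the white queen on f2.
King squares — e1: attacked by Qf2; g1: attacked by Qf2; e2: attacked by Rd2; f2: attacked by Rd2; g2: attacked by Qf2.
Legal moves for Black: none.
In check with no legal moves → checkmate.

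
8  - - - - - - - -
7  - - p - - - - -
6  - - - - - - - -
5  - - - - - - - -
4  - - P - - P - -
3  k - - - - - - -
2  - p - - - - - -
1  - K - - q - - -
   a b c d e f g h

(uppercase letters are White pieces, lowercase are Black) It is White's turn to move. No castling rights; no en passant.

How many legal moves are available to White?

White to move; king on b1.
In check: yes, from the black queen on e1.
Legal moves: Kc2.
Count: 1.

1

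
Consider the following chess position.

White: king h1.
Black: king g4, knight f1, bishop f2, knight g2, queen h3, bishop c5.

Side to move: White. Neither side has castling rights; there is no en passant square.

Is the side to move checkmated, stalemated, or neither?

checkmate

White to move; white king on h1.
In check: yes, from the black queen on h3.
King squares — g1: attacked by Bf2; g2: attacked by Qh3; h2: attacked by Nf1.
Legal moves for White: none.
In check with no legal moves → checkmate.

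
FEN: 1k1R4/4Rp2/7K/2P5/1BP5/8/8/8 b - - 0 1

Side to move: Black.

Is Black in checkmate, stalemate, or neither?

Black to move; black king on b8.
In check: yes, from the white rook on d8.
King squares — a7: attacked by Re7; b7: attacked by Re7; c7: attacked by Re7; a8: attacked by Rd8; c8: attacked by Rd8.
Legal moves for Black: none.
In check with no legal moves → checkmate.

checkmate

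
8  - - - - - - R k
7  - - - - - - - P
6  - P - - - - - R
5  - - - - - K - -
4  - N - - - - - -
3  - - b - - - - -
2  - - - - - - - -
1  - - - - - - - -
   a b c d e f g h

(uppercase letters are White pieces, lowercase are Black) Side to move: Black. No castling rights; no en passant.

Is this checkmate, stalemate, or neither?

checkmate

Black to move; black king on h8.
In check: yes, from the white rook on g8.
King squares — g7: attacked by Rg8; h7: attacked by Rh6; g8: attacked by Ph7.
Legal moves for Black: none.
In check with no legal moves → checkmate.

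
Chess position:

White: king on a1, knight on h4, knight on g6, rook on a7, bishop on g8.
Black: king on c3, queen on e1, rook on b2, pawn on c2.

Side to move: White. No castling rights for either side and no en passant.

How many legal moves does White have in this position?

0

White to move; king on a1.
In check: yes, from the black queen on e1.
Legal moves: none.
Count: 0.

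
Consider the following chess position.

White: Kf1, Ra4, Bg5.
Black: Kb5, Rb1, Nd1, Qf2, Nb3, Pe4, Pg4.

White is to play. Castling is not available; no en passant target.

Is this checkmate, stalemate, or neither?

White to move; white king on f1.
In check: yes, from the black queen on f2.
King squares — e1: attacked by Qf2; g1: attacked by Qf2; e2: attacked by Qf2; f2: attacked by Nd1; g2: attacked by Qf2.
Legal moves for White: none.
In check with no legal moves → checkmate.

checkmate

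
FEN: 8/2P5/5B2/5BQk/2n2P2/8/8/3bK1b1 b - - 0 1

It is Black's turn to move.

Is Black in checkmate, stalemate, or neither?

checkmate

Black to move; black king on h5.
In check: yes, from the white queen on g5.
King squares — g4: attacked by Bf5; h4: attacked by Qg5; g5: attacked by Pf4; g6: attacked by Bf5; h6: attacked by Qg5.
Legal moves for Black: none.
In check with no legal moves → checkmate.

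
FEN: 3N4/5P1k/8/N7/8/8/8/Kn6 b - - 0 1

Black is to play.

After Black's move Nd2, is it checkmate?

After Nd2: white king on a1; in check: no.
White is not in check, so this cannot be checkmate.

no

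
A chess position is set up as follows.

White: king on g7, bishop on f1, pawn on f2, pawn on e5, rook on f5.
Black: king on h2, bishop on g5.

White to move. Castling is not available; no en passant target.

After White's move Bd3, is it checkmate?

After Bd3: black king on h2; in check: no.
Black is not in check, so this cannot be checkmate.

no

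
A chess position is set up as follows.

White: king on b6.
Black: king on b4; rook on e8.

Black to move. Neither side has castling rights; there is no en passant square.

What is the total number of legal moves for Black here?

19

Black to move; king on b4.
In check: no.
Legal moves: Rh8, Rg8, Rf8, Rd8, Rc8, Rb8+, Ra8, Re7, Re6+, Re5, Re4, Re3, Re2, Re1, Kc4, Ka4, Kc3, Kb3, Ka3.
Count: 19.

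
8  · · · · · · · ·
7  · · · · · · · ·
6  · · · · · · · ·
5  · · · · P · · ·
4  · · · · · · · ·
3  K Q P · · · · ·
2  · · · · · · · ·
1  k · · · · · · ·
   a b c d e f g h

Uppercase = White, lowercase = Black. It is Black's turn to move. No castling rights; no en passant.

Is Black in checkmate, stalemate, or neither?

Black to move; black king on a1.
In check: no.
King squares — b1: attacked by Qb3; a2: attacked by Ka3; b2: attacked by Ka3.
Legal moves for Black: none.
Not in check and no legal moves → stalemate.

stalemate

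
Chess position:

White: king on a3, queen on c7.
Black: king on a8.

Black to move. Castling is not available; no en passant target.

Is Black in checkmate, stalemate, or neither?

stalemate

Black to move; black king on a8.
In check: no.
King squares — a7: attacked by Qc7; b7: attacked by Qc7; b8: attacked by Qc7.
Legal moves for Black: none.
Not in check and no legal moves → stalemate.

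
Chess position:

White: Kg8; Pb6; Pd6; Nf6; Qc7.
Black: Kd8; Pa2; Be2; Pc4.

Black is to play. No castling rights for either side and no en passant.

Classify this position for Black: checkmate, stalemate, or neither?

Black to move; black king on d8.
In check: yes, from the white queen on c7.
King squares — c7: attacked by Pb6; d7: attacked by Nf6; e7: attacked by Pd6; c8: attacked by Qc7; e8: attacked by Nf6.
Legal moves for Black: none.
In check with no legal moves → checkmate.

checkmate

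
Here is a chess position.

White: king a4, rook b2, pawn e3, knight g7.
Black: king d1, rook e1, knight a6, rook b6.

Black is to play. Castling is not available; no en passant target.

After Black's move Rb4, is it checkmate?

After Rb4: white king on a4; in check: yes, from the black rook on b4.
White has 3 legal replies: Ka5, Ka3, Rxb4.
In check but a legal move exists → not checkmate.

no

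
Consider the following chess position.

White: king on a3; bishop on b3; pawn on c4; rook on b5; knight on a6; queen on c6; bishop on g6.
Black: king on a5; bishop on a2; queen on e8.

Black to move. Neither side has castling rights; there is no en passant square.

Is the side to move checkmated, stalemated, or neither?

Black to move; black king on a5.
In check: yes, from the white rook on b5.
King squares — a4: attacked by Ka3; b4: attacked by Ka3; b5: attacked by Pc4; a6: attacked by Qc6; b6: attacked by Rb5.
Legal moves for Black: none.
In check with no legal moves → checkmate.

checkmate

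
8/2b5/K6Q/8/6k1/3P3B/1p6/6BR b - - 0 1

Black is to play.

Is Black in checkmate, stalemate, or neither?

Black to move; black king on g4.
In check: yes, from the white bishop on h3.
King squares — f3: available; g3: available; h3: attacked by Rh1; f4: attacked by Qh6; h4: attacked by Qh6; f5: attacked by Bh3; g5: attacked by Qh6; h5: attacked by Qh6.
Legal moves for Black: Kg3, Kf3.
Black is in check but has 2 legal moves → neither.

neither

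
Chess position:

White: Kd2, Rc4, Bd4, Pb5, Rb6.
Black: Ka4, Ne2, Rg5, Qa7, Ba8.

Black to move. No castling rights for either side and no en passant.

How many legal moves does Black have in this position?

Black to move; king on a4.
In check: yes, from the white rook on c4.
Legal moves: Ka5, Kb3, Ka3.
Count: 3.

3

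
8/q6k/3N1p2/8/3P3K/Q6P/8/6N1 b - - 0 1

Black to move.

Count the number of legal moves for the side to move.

Black to move; king on h7.
In check: no.
Legal moves: Kh8, Kg8, Kg7, Kh6, Kg6, Qb8, Qa8, Qg7, Qf7, Qe7, Qd7, Qc7, Qb7, Qb6, Qa6, Qc5, Qa5, Qxd4+, Qa4, Qxa3, f5.
Count: 21.

21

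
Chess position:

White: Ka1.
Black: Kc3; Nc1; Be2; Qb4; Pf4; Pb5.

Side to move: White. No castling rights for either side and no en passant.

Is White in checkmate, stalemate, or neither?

White to move; white king on a1.
In check: no.
King squares — b1: attacked by Qb4; a2: attacked by Nc1; b2: attacked by Kc3.
Legal moves for White: none.
Not in check and no legal moves → stalemate.

stalemate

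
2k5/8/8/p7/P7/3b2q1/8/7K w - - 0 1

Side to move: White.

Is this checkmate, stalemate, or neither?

stalemate

White to move; white king on h1.
In check: no.
King squares — g1: attacked by Qg3; g2: attacked by Qg3; h2: attacked by Qg3.
Legal moves for White: none.
Not in check and no legal moves → stalemate.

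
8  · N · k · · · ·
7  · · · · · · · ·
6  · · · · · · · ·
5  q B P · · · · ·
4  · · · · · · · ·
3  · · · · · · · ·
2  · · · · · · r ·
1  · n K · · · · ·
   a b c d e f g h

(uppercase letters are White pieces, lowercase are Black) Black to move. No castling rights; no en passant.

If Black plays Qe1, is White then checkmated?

After Qe1: white king on c1; in check: yes, from the black queen on e1.
King squares — b1: attacked by Qe1; d1: attacked by Qe1; b2: attacked by Rg2; c2: attacked by Rg2; d2: attacked by Nb1.
White has no legal moves → checkmate.

yes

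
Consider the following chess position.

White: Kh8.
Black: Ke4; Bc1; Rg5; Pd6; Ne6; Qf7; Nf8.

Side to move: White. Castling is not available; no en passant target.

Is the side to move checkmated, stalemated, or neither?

White to move; white king on h8.
In check: no.
King squares — g7: attacked by Rg5; h7: attacked by Qf7; g8: attacked by Rg5.
Legal moves for White: none.
Not in check and no legal moves → stalemate.

stalemate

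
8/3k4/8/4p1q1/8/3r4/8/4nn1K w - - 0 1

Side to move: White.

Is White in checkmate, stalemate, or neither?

White to move; white king on h1.
In check: no.
King squares — g1: attacked by Qg5; g2: attacked by Ne1; h2: attacked by Nf1.
Legal moves for White: none.
Not in check and no legal moves → stalemate.

stalemate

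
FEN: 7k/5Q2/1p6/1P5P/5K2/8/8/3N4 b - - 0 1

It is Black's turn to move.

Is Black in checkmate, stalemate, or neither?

stalemate

Black to move; black king on h8.
In check: no.
King squares — g7: attacked by Qf7; h7: attacked by Qf7; g8: attacked by Qf7.
Legal moves for Black: none.
Not in check and no legal moves → stalemate.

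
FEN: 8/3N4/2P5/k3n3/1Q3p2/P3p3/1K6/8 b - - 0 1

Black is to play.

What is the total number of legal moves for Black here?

Black to move; king on a5.
In check: yes, from the white queen on b4.
Legal moves: Ka6.
Count: 1.

1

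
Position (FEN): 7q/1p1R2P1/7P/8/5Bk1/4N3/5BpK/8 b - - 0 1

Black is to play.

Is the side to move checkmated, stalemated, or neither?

neither

Black to move; black king on g4.
In check: yes, from the white knight on e3.
Legal moves for Black: Kh5, Kxf4, Kf3.
Black is in check but has 3 legal moves → neither.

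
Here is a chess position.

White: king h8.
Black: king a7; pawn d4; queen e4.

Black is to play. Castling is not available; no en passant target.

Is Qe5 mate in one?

After Qe5: white king on h8; in check: yes, from the black queen on e5.
White has 2 legal replies: Kg8, Kh7.
In check but a legal move exists → not checkmate.

no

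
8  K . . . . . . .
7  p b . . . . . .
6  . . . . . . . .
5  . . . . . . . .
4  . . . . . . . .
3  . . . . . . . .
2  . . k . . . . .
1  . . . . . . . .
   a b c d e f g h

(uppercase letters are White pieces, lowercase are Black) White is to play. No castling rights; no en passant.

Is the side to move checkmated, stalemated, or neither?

neither

White to move; white king on a8.
In check: yes, from the black bishop on b7.
Legal moves for White: Kb8, Kxb7, Kxa7.
White is in check but has 3 legal moves → neither.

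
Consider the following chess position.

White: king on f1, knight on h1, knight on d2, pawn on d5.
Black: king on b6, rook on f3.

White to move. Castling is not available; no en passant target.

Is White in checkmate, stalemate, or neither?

White to move; white king on f1.
In check: yes, from the black rook on f3.
King squares — e1: available; g1: available; e2: available; f2: attacked by Rf3; g2: available.
Legal moves for White: Kg2, Ke2, Kg1, Ke1, Nxf3, Nf2.
White is in check but has 6 legal moves → neither.

neither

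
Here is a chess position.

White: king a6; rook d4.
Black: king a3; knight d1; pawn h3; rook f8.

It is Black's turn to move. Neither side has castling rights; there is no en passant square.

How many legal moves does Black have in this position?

22

Black to move; king on a3.
In check: no.
Legal moves: Rh8, Rg8, Re8, Rd8, Rc8, Rb8, Ra8+, Rf7, Rf6+, Rf5, Rf4, Rf3, Rf2, Rf1, Kb3, Kb2, Ka2, Ne3, Nc3, Nf2, Nb2, h2.
Count: 22.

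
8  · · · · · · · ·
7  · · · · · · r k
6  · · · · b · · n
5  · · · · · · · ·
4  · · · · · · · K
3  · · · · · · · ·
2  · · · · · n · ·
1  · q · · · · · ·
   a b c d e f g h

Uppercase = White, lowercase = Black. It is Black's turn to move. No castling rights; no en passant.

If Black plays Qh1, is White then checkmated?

After Qh1: white king on h4; in check: yes, from the black queen on h1.
King squares — g3: attacked by Rg7; h3: attacked by Qh1; g4: attacked by Nf2; g5: attacked by Rg7; h5: attacked by Qh1.
White has no legal moves → checkmate.

yes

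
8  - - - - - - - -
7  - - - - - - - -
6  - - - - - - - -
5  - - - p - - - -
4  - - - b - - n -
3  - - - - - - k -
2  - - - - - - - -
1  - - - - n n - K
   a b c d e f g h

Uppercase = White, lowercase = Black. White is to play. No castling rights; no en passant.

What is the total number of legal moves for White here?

0

White to move; king on h1.
In check: no.
Legal moves: none.
Count: 0.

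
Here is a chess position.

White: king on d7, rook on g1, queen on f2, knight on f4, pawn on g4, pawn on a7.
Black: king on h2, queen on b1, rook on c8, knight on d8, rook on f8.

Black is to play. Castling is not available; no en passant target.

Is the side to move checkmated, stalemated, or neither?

checkmate

Black to move; black king on h2.
In check: yes, from the white queen on f2.
King squares — g1: attacked by Qf2; h1: attacked by Rg1; g2: attacked by Rg1; g3: attacked by Rg1; h3: attacked by Nf4.
Legal moves for Black: none.
In check with no legal moves → checkmate.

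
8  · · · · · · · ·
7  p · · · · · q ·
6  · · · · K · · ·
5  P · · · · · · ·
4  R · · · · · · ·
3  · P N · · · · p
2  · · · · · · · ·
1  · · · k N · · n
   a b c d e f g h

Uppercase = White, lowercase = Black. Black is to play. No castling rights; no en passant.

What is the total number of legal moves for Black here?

Black to move; king on d1.
In check: yes, from the white knight on c3.
Legal moves: Kd2, Kxe1, Kc1, Qxc3.
Count: 4.

4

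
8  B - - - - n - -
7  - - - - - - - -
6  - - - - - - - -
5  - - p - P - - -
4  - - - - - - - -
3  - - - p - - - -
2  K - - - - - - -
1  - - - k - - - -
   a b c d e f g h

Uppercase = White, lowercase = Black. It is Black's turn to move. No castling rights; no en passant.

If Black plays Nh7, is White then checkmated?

After Nh7: white king on a2; in check: no.
White is not in check, so this cannot be checkmate.

no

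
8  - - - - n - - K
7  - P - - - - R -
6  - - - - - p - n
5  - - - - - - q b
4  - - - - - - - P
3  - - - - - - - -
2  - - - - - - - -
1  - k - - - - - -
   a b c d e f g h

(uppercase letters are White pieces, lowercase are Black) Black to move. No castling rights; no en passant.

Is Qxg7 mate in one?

After Qxg7: white king on h8; in check: yes, from the black queen on g7.
King squares — g7: attacked by Ne8; h7: attacked by Qg7; g8: attacked by Nh6.
White has no legal moves → checkmate.

yes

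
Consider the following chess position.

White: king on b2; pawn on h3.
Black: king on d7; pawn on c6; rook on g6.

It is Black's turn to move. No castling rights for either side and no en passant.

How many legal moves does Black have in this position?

Black to move; king on d7.
In check: no.
Legal moves: Ke8, Kd8, Kc8, Ke7, Kc7, Ke6, Kd6, Rg8, Rg7, Rh6, Rf6, Re6, Rd6, Rg5, Rg4, Rg3, Rg2+, Rg1, c5.
Count: 19.

19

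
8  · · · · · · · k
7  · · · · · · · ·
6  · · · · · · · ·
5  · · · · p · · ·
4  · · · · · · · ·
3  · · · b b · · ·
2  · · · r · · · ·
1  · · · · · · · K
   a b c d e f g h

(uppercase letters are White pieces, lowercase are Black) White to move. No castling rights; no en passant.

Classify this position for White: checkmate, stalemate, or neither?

White to move; white king on h1.
In check: no.
King squares — g1: attacked by Be3; g2: attacked by Rd2; h2: attacked by Rd2.
Legal moves for White: none.
Not in check and no legal moves → stalemate.

stalemate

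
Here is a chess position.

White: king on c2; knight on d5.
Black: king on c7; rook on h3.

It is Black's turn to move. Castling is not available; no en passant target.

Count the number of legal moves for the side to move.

Black to move; king on c7.
In check: yes, from the white knight on d5.
Legal moves: Kd8, Kc8, Kb8, Kd7, Kb7, Kd6, Kc6.
Count: 7.

7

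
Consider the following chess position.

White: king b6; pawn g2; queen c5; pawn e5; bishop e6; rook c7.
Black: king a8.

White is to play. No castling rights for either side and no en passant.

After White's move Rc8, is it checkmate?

After Rc8: black king on a8; in check: yes, from the white rook on c8.
King squares — a7: attacked by Kb6; b7: attacked by Kb6; b8: attacked by Rc8.
Black has no legal moves → checkmate.

yes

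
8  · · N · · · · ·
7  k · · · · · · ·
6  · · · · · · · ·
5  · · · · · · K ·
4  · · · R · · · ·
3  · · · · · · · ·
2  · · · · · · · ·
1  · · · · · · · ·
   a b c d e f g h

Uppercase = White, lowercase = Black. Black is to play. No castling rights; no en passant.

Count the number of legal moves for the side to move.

Black to move; king on a7.
In check: yes, from the white knight on c8.
Legal moves: Kb8, Ka8, Kb7, Ka6.
Count: 4.

4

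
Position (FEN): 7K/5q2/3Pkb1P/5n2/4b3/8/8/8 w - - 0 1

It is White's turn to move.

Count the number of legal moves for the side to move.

0

White to move; king on h8.
In check: yes, from the black bishop on f6.
Legal moves: none.
Count: 0.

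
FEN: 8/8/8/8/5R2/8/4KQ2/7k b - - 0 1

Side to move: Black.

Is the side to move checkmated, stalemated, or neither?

Black to move; black king on h1.
In check: no.
King squares — g1: attacked by Qf2; g2: attacked by Qf2; h2: attacked by Qf2.
Legal moves for Black: none.
Not in check and no legal moves → stalemate.

stalemate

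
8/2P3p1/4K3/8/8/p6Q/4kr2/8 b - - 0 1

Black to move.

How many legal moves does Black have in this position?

15

Black to move; king on e2.
In check: no.
Legal moves: Rf8, Rf7, Rf6+, Rf5, Rf4, Rf3, Rh2, Rg2, Rf1, Kd2, Ke1, Kd1, g6, a2, g5.
Count: 15.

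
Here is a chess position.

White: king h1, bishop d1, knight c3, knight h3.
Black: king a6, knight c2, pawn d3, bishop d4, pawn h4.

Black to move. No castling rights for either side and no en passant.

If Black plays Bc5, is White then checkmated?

After Bc5: white king on h1; in check: no.
White is not in check, so this cannot be checkmate.

no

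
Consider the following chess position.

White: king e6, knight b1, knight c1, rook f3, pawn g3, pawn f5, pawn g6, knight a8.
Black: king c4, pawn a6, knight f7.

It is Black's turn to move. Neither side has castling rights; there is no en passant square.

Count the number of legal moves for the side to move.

11

Black to move; king on c4.
In check: no.
Legal moves: Nh8, Nd8+, Nh6, Nd6, Ng5+, Ne5, Kc5, Kb5, Kd4, Kb4, a5.
Count: 11.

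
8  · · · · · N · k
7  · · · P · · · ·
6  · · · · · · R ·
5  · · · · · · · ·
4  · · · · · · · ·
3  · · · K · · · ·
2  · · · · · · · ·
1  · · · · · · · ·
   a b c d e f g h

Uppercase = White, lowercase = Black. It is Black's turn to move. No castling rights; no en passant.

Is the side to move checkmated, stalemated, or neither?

Black to move; black king on h8.
In check: no.
King squares — g7: attacked by Rg6; h7: attacked by Nf8; g8: attacked by Rg6.
Legal moves for Black: none.
Not in check and no legal moves → stalemate.

stalemate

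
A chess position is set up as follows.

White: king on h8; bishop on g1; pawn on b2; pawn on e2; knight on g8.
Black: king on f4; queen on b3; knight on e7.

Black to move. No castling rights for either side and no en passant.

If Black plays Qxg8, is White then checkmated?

yes

After Qxg8: white king on h8; in check: yes, from the black queen on g8.
King squares — g7: attacked by Qg8; h7: attacked by Qg8; g8: attacked by Ne7.
White has no legal moves → checkmate.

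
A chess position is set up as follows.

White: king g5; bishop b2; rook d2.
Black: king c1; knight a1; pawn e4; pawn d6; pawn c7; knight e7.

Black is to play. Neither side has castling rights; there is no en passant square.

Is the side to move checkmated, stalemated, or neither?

Black to move; black king on c1.
In check: yes, from the white bishop on b2.
King squares — b1: available; d1: attacked by Rd2; b2: attacked by Rd2; c2: attacked by Rd2; d2: available.
Legal moves for Black: Kxd2, Kb1.
Black is in check but has 2 legal moves → neither.

neither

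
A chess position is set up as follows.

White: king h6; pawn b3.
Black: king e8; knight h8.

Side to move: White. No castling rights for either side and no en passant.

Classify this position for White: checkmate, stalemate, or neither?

White to move; white king on h6.
In check: no.
Legal moves for White: Kh7, Kg7, Kh5, Kg5, b4.
White has 5 legal moves and is not in check → neither.

neither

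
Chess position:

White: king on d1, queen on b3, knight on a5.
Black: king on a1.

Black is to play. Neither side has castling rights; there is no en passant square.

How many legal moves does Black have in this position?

0

Black to move; king on a1.
In check: no.
Legal moves: none.
Count: 0.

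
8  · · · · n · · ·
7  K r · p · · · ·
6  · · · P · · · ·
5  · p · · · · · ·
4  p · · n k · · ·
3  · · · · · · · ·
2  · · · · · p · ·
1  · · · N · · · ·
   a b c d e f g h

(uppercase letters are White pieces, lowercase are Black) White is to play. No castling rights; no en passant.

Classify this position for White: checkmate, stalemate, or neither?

White to move; white king on a7.
In check: yes, from the black rook on b7.
King squares — a6: available; b6: attacked by Rb7; b7: available; a8: available; b8: attacked by Rb7.
Legal moves for White: Ka8, Kxb7, Ka6.
White is in check but has 3 legal moves → neither.

neither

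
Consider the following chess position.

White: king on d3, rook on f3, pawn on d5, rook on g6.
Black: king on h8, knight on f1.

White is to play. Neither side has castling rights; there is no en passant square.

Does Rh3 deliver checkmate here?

yes

After Rh3: black king on h8; in check: yes, from the white rook on h3.
King squares — g7: attacked by Rg6; h7: attacked by Rh3; g8: attacked by Rg6.
Black has no legal moves → checkmate.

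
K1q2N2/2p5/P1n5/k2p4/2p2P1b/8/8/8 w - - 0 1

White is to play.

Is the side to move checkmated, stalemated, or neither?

checkmate

White to move; white king on a8.
In check: yes, from the black queen on c8.
King squares — a7: attacked by Nc6; b7: attacked by Qc8; b8: attacked by Nc6.
Legal moves for White: none.
In check with no legal moves → checkmate.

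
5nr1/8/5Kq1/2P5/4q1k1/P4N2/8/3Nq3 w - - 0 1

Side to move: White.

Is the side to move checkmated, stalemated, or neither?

checkmate

White to move; white king on f6.
In check: yes, from the black queen on g6.
King squares — e5: attacked by Qe4; f5: attacked by Qe4; g5: attacked by Kg4; e6: attacked by Qe4; g6: attacked by Qe4; e7: attacked by Qe4; f7: attacked by Qg6; g7: attacked by Qg6.
Legal moves for White: none.
In check with no legal moves → checkmate.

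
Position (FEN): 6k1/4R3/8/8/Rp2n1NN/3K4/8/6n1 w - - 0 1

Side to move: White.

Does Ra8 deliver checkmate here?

yes

After Ra8: black king on g8; in check: yes, from the white rook on a8.
King squares — f7: attacked by Re7; g7: attacked by Re7; h7: attacked by Re7; f8: attacked by Ra8; h8: attacked by Ra8.
Black has no legal moves → checkmate.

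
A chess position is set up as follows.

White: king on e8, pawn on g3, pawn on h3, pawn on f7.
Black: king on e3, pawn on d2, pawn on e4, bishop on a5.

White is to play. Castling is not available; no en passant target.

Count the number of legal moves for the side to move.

9

White to move; king on e8.
In check: no.
Legal moves: Kf8, Ke7, Kd7, f8=Q, f8=R, f8=B, f8=N, h4, g4.
Count: 9.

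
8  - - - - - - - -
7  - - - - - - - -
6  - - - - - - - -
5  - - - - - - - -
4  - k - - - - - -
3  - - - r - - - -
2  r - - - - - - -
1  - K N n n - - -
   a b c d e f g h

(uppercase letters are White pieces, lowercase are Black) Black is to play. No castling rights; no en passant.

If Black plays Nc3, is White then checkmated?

yes

After Nc3: white king on b1; in check: yes, from the black knight on c3.
King squares — a1: attacked by Ra2; c1: own knight; a2: attacked by Nc3; b2: attacked by Ra2; c2: attacked by Ne1.
White has no legal moves → checkmate.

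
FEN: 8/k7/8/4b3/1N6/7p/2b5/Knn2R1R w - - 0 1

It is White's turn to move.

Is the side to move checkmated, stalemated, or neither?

White to move; white king on a1.
In check: yes, from the black bishop on e5.
King squares — b1: attacked by Bc2; a2: attacked by Nc1; b2: attacked by Be5.
Legal moves for White: none.
In check with no legal moves → checkmate.

checkmate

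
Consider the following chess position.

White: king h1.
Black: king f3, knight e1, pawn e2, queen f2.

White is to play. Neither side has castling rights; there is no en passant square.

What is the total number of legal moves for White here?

0

White to move; king on h1.
In check: no.
Legal moves: none.
Count: 0.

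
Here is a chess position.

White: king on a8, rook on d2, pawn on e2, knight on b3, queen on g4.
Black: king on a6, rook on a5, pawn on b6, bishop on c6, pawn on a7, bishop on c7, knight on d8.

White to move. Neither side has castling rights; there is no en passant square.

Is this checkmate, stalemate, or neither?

White to move; white king on a8.
In check: yes, from the black bishop on c6.
King squares — a7: attacked by Ka6; b7: attacked by Ka6; b8: attacked by Bc7.
Legal moves for White: none.
In check with no legal moves → checkmate.

checkmate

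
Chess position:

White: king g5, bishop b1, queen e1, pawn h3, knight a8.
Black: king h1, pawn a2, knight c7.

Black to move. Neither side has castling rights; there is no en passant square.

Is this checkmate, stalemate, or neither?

Black to move; black king on h1.
In check: yes, from the white queen on e1.
Legal moves for Black: Kh2, Kg2.
Black is in check but has 2 legal moves → neither.

neither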